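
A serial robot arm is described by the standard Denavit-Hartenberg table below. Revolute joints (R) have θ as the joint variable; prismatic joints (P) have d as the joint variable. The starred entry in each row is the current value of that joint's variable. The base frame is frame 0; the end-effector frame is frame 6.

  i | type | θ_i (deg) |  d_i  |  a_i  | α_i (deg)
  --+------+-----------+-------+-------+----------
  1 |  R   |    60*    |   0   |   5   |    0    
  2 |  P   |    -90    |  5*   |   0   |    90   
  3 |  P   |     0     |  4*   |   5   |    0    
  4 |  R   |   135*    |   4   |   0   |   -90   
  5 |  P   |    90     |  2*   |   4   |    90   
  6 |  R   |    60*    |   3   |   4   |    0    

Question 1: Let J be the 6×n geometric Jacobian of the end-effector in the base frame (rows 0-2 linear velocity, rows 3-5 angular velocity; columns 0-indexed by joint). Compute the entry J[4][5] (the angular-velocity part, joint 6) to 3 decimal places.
axis z_5 = (-0.6124,0.3536,0.7071); lever o_n−o_5 = (-2.9584,4.0175,-0.3282)
cross product → J_v[:, 5] = (-2.9568,-2.2929,-1.4142)
J_ω[:, 5] = z_5
entry J[4][5] = 0.3536

0.354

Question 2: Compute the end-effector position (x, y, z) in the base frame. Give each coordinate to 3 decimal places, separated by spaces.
0.647 3.091 3.258

after link 1: o_1 = (2.5000, 4.3301, 0.0000)
after link 2: o_2 = (2.5000, 4.3301, 5.0000)
after link 3: o_3 = (4.8301, -1.6340, 5.0000)
after link 4: o_4 = (2.8301, -5.0981, 5.0000)
after link 5: o_5 = (3.6054, -0.9269, 3.5858)
after link 6: o_6 = (0.6469, 3.0906, 3.2576)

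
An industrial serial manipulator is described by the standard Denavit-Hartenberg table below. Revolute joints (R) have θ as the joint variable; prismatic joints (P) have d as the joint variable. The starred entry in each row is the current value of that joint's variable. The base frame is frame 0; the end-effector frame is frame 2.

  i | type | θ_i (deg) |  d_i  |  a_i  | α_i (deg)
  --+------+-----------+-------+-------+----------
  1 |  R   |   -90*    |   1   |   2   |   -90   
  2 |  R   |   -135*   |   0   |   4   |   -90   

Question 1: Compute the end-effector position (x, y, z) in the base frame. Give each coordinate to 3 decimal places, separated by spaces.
-0.000 0.828 3.828

after link 1: o_1 = (0.0000, -2.0000, 1.0000)
after link 2: o_2 = (-0.0000, 0.8284, 3.8284)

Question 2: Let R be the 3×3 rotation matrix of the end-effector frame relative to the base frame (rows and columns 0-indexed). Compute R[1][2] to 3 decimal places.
End-effector z-axis (col 2 of R) = (0.0000,-0.7071,0.7071)
R[1][2] = -0.7071

-0.707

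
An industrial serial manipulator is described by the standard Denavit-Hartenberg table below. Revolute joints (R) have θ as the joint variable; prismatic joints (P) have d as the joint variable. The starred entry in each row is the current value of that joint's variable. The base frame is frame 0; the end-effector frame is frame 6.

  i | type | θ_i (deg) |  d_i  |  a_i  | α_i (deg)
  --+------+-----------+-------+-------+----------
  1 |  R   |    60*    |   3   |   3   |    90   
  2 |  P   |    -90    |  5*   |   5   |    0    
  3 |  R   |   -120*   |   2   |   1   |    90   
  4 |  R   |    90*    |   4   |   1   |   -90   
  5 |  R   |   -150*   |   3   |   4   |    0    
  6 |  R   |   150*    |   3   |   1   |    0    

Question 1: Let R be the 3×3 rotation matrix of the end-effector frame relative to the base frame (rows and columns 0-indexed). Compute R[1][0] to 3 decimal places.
End-effector x-axis (col 0 of R) = (0.8660,-0.5000,0.0000)
R[1][0] = -0.5000

-0.500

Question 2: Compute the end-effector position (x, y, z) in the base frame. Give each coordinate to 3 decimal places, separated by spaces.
after link 1: o_1 = (1.5000, 2.5981, 3.0000)
after link 2: o_2 = (5.8301, 0.0981, -2.0000)
after link 3: o_3 = (7.1292, -1.6519, -1.5000)
after link 4: o_4 = (8.9952, -0.4199, 1.9641)
after link 5: o_5 = (7.7942, 4.4282, 2.1962)
after link 6: o_6 = (9.9593, 6.1782, 0.6962)

9.959 6.178 0.696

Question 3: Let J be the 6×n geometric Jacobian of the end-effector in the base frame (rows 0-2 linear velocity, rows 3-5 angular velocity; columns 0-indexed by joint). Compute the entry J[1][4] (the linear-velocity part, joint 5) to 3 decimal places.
0.067

axis z_4 = (0.4330,0.7500,-0.5000); lever o_n−o_4 = (0.9641,6.5981,-1.2679)
cross product → J_v[:, 4] = (2.3481,0.0670,2.1340)
J_ω[:, 4] = z_4
entry J[1][4] = 0.0670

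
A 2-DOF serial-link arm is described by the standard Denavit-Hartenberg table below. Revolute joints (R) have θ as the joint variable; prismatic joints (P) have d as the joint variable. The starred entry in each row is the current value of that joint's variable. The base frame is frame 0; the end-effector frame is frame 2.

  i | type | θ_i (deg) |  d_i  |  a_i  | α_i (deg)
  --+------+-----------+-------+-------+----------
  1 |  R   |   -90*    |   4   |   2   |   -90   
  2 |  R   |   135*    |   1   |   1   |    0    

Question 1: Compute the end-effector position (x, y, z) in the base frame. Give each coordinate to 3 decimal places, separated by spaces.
1.000 -1.293 3.293

after link 1: o_1 = (0.0000, -2.0000, 4.0000)
after link 2: o_2 = (1.0000, -1.2929, 3.2929)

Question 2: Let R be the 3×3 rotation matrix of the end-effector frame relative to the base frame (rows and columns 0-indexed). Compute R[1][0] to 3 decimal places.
0.707

End-effector x-axis (col 0 of R) = (0.0000,0.7071,-0.7071)
R[1][0] = 0.7071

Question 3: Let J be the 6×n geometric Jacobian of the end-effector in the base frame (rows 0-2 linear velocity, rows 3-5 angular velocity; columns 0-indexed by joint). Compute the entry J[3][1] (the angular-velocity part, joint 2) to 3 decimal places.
1.000

axis z_1 = (1.0000,0.0000,0.0000); lever o_n−o_1 = (1.0000,0.7071,-0.7071)
cross product → J_v[:, 1] = (-0.0000,0.7071,0.7071)
J_ω[:, 1] = z_1
entry J[3][1] = 1.0000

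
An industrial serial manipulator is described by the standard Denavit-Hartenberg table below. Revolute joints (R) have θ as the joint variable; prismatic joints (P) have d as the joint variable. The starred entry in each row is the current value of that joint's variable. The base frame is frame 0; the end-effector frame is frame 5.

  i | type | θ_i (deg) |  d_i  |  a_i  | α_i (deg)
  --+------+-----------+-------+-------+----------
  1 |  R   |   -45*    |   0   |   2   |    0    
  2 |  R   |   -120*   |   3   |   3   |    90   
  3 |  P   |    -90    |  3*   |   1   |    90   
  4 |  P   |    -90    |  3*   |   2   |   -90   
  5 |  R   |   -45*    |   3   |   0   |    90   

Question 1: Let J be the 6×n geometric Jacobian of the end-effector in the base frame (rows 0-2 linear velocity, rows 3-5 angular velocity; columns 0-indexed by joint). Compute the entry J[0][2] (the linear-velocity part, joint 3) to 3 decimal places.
prismatic axis z_2 = (-0.2588,0.9659,0.0000)
J_v[:, 2] = z_2; J_ω[:, 2] = (0,0,0)
entry J[0][2] = -0.2588

-0.259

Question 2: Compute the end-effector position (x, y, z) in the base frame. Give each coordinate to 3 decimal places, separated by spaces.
after link 1: o_1 = (1.4142, -1.4142, 0.0000)
after link 2: o_2 = (-1.4836, -2.1907, 3.0000)
after link 3: o_3 = (-2.2600, 0.7071, 2.0000)
after link 4: o_4 = (1.1554, -0.4483, 2.0000)
after link 5: o_5 = (1.1554, -0.4483, -1.0000)

1.155 -0.448 -1.000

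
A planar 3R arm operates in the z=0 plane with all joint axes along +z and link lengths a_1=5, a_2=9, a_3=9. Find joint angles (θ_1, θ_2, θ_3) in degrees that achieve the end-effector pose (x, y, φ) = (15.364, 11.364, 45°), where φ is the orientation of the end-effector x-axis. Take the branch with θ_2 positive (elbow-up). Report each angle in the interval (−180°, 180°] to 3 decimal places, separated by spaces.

wrist centre = target − a_3·(cos φ, sin φ) = (9.0000, 5.0000)
cos θ_2 = (106.0011−5²−9²)/(2·5·9) = 0.0000; θ_2 = 89.9993° (elbow-up)
β = atan2(5.0000,9.0000) = 29.0547°; ψ = atan2(9.0000,5.0001) = 60.9449°
θ_1 = β − ψ = -31.8902°
θ_3 = φ − θ_1 − θ_2 = -13.1091° (wrapped to (-180°,180°])

-31.890 89.999 -13.109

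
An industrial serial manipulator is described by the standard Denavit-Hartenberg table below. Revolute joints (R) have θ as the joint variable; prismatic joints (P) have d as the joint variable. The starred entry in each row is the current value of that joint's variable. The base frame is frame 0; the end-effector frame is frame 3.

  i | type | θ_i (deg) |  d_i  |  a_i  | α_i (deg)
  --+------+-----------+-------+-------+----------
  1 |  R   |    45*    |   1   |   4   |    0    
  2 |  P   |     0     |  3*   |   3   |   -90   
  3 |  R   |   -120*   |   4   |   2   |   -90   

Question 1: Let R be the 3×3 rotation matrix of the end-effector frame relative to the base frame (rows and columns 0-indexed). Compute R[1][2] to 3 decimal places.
End-effector z-axis (col 2 of R) = (0.6124,0.6124,0.5000)
R[1][2] = 0.6124

0.612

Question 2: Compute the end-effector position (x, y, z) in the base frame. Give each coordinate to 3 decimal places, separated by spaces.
1.414 7.071 5.732

after link 1: o_1 = (2.8284, 2.8284, 1.0000)
after link 2: o_2 = (4.9497, 4.9497, 4.0000)
after link 3: o_3 = (1.4142, 7.0711, 5.7321)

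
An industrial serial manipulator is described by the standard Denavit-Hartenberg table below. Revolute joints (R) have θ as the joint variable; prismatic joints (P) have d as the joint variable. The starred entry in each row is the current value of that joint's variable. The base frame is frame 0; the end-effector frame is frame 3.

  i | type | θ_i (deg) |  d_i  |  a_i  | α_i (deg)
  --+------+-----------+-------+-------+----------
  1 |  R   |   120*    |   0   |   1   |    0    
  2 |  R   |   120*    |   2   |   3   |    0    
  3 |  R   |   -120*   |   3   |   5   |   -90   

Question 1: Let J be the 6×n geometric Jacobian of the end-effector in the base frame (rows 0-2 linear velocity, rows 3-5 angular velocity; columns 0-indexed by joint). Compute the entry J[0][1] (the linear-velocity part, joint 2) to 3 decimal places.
-1.732

axis z_1 = (0.0000,0.0000,1.0000); lever o_n−o_1 = (-4.0000,1.7321,5.0000)
cross product → J_v[:, 1] = (-1.7321,-4.0000,0.0000)
J_ω[:, 1] = z_1
entry J[0][1] = -1.7321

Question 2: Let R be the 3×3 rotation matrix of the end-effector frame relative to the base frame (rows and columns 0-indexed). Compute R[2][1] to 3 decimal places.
-1.000

End-effector y-axis (col 1 of R) = (-0.0000,-0.0000,-1.0000)
R[2][1] = -1.0000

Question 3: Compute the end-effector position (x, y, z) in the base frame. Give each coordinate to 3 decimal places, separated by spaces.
after link 1: o_1 = (-0.5000, 0.8660, 0.0000)
after link 2: o_2 = (-2.0000, -1.7321, 2.0000)
after link 3: o_3 = (-4.5000, 2.5981, 5.0000)

-4.500 2.598 5.000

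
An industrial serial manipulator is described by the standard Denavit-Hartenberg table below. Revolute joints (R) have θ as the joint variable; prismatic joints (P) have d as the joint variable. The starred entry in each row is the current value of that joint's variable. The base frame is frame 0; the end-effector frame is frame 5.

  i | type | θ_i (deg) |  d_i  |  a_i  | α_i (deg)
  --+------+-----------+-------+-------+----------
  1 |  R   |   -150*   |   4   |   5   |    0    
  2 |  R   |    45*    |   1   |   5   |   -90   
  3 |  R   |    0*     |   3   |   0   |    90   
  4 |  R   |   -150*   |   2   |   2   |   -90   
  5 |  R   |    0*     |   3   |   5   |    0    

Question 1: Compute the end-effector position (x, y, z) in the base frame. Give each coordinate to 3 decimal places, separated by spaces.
after link 1: o_1 = (-4.3301, -2.5000, 4.0000)
after link 2: o_2 = (-5.6242, -7.3296, 5.0000)
after link 3: o_3 = (-2.7264, -8.1061, 5.0000)
after link 4: o_4 = (-3.2441, -6.1742, 7.0000)
after link 5: o_5 = (-7.4360, -2.1211, 7.0000)

-7.436 -2.121 7.000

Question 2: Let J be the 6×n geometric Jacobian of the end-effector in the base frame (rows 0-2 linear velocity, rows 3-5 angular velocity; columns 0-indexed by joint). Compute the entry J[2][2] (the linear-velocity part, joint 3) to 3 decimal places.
axis z_2 = (0.9659,-0.2588,0.0000); lever o_n−o_2 = (-1.8117,5.2086,2.0000)
cross product → J_v[:, 2] = (-0.5176,-1.9319,4.5622)
J_ω[:, 2] = z_2
entry J[2][2] = 4.5622

4.562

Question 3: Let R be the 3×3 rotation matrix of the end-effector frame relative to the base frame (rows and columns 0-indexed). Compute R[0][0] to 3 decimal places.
End-effector x-axis (col 0 of R) = (-0.2588,0.9659,0.0000)
R[0][0] = -0.2588

-0.259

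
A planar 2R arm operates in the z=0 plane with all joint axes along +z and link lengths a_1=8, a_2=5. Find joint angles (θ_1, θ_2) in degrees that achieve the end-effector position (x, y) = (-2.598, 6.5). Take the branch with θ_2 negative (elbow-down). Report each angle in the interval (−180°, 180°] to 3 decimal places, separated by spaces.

cos θ_2 = (48.9996−8²−5²)/(2·8·5) = -0.5000; θ_2 = -120.0003° (elbow-down)
β = atan2(6.5000,-2.5980) = 111.7862°; ψ = atan2(-4.3301,5.5000) = -38.2132°
θ_1 = β − ψ = 149.9995°

149.999 -120.000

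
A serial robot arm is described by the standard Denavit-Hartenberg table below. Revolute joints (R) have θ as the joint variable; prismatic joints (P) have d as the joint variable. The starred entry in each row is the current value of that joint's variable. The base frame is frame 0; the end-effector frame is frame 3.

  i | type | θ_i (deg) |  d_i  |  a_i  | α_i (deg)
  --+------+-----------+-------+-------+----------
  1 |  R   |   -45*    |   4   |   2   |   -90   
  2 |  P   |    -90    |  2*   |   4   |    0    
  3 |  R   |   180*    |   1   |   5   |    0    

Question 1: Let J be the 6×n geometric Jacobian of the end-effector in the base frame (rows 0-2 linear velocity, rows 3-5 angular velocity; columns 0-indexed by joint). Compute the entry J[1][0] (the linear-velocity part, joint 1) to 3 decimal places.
axis z_0 = ẑ; lever o_n−o_0 = (3.5355,0.7071,3.0000)
cross product → J_v[:, 0] = (-0.7071,3.5355,0.0000)
J_ω[:, 0] = z_0
entry J[1][0] = 3.5355

3.536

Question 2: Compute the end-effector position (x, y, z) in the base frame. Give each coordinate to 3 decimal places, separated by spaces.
after link 1: o_1 = (1.4142, -1.4142, 4.0000)
after link 2: o_2 = (2.8284, -0.0000, 8.0000)
after link 3: o_3 = (3.5355, 0.7071, 3.0000)

3.536 0.707 3.000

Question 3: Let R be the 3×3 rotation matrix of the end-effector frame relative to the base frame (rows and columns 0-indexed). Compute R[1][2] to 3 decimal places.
0.707

End-effector z-axis (col 2 of R) = (0.7071,0.7071,0.0000)
R[1][2] = 0.7071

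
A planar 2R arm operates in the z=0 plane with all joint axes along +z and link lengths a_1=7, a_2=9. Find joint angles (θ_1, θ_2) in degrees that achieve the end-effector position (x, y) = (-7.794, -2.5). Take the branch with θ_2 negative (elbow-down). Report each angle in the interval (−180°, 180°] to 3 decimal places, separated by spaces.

cos θ_2 = (66.9964−7²−9²)/(2·7·9) = -0.5000; θ_2 = -120.0019° (elbow-down)
β = atan2(-2.5000,-7.7940) = -162.2159°; ψ = atan2(-7.7941,2.4997) = -72.2177°
θ_1 = β − ψ = -89.9981°

-89.998 -120.002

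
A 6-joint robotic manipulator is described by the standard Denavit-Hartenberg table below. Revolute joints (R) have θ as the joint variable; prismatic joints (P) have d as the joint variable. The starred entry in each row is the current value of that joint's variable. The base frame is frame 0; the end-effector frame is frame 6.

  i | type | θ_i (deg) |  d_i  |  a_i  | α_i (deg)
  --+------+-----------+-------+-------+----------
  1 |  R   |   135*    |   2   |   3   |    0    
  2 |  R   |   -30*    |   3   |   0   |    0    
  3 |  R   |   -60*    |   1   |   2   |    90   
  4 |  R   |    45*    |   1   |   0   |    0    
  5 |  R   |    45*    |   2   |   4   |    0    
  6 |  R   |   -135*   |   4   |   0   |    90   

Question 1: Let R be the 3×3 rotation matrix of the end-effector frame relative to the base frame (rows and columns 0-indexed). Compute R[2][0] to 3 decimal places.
-0.707

End-effector x-axis (col 0 of R) = (0.5000,0.5000,-0.7071)
R[2][0] = -0.7071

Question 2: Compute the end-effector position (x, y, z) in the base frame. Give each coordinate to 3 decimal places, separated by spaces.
4.243 -1.414 10.000

after link 1: o_1 = (-2.1213, 2.1213, 2.0000)
after link 2: o_2 = (-2.1213, 2.1213, 5.0000)
after link 3: o_3 = (-0.7071, 3.5355, 6.0000)
after link 4: o_4 = (0.0000, 2.8284, 6.0000)
after link 5: o_5 = (1.4142, 1.4142, 10.0000)
after link 6: o_6 = (4.2426, -1.4142, 10.0000)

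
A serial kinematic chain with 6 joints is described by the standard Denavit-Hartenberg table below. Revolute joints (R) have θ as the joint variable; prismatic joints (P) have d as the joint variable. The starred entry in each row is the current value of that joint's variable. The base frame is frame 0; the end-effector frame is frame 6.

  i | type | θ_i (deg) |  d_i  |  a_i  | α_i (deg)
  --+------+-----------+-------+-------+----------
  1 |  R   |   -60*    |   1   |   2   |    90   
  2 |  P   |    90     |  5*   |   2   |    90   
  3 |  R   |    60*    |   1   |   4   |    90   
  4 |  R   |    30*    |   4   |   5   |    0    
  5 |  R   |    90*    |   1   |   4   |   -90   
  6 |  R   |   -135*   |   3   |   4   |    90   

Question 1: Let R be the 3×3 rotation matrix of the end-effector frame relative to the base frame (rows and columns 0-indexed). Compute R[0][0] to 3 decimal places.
End-effector x-axis (col 0 of R) = (-0.2652,0.5540,0.7891)
R[0][0] = -0.2652

-0.265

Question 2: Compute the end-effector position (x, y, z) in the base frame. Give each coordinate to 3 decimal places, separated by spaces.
-2.293 -7.114 12.353

after link 1: o_1 = (1.0000, -1.7321, 1.0000)
after link 2: o_2 = (-3.3301, -4.2321, 3.0000)
after link 3: o_3 = (-5.8301, -6.8301, 5.0000)
after link 4: o_4 = (-6.0957, -9.8702, 10.6292)
after link 5: o_5 = (-2.4306, -11.7542, 10.4952)
after link 6: o_6 = (-2.2927, -7.1141, 12.3527)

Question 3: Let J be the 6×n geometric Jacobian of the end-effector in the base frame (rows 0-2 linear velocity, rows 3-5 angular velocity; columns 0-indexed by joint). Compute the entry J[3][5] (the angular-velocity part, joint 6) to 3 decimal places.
axis z_5 = (0.3995,0.8080,-0.4330); lever o_n−o_5 = (0.1379,4.6401,1.8576)
cross product → J_v[:, 5] = (3.5101,-0.8018,1.7424)
J_ω[:, 5] = z_5
entry J[3][5] = 0.3995

0.400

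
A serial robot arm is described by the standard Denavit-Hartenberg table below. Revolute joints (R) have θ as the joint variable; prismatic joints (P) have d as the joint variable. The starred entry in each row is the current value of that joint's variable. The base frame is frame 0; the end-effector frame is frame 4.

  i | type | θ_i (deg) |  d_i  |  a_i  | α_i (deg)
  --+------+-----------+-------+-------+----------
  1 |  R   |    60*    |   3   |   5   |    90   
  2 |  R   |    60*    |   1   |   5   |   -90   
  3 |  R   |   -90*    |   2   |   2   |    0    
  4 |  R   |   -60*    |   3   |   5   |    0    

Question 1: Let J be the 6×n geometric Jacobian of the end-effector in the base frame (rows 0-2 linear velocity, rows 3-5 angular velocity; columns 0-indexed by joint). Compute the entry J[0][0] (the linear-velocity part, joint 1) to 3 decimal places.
1.880

axis z_0 = ẑ; lever o_n−o_0 = (5.2655,-1.8798,6.0801)
cross product → J_v[:, 0] = (1.8798,5.2655,-0.0000)
J_ω[:, 0] = z_0
entry J[0][0] = 1.8798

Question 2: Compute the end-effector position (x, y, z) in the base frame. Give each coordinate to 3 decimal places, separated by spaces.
5.266 -1.880 6.080

after link 1: o_1 = (2.5000, 4.3301, 3.0000)
after link 2: o_2 = (4.6160, 5.9952, 7.3301)
after link 3: o_3 = (5.4821, 3.4952, 8.3301)
after link 4: o_4 = (5.2655, -1.8798, 6.0801)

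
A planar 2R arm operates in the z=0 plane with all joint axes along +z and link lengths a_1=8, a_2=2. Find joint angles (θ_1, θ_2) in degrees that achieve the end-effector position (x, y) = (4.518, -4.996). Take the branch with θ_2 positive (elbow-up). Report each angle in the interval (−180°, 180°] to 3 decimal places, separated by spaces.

-59.996 135.001

cos θ_2 = (45.3723−8²−2²)/(2·8·2) = -0.7071; θ_2 = 135.0006° (elbow-up)
β = atan2(-4.9960,4.5180) = -47.8762°; ψ = atan2(1.4142,6.5858) = 12.1194°
θ_1 = β − ψ = -59.9956°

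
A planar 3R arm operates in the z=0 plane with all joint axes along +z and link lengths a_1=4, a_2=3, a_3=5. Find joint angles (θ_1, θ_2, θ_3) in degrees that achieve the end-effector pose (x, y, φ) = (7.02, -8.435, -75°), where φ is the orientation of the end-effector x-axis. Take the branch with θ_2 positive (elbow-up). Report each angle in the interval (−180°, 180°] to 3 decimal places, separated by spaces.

wrist centre = target − a_3·(cos φ, sin φ) = (5.7259, -3.6054)
cos θ_2 = (45.7847−4²−3²)/(2·4·3) = 0.8660; θ_2 = 29.9996° (elbow-up)
β = atan2(-3.6054,5.7259) = -32.1970°; ψ = atan2(1.5000,6.5981) = 12.8077°
θ_1 = β − ψ = -45.0047°
θ_3 = φ − θ_1 − θ_2 = -59.9950° (wrapped to (-180°,180°])

-45.005 30.000 -59.995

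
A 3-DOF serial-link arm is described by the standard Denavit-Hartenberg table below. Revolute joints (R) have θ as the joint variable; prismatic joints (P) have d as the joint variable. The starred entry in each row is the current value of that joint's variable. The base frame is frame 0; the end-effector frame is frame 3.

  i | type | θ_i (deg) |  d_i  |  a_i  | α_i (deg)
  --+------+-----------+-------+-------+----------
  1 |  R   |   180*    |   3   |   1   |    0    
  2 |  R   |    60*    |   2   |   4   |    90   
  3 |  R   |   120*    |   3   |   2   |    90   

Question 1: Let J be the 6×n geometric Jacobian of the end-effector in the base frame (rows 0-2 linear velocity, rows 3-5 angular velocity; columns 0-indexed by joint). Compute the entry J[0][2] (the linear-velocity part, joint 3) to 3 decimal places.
0.866

axis z_2 = (-0.8660,0.5000,0.0000); lever o_n−o_2 = (-2.0981,2.3660,1.7321)
cross product → J_v[:, 2] = (0.8660,1.5000,-1.0000)
J_ω[:, 2] = z_2
entry J[0][2] = 0.8660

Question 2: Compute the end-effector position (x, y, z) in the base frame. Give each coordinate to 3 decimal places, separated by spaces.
-5.098 -1.098 6.732

after link 1: o_1 = (-1.0000, 0.0000, 3.0000)
after link 2: o_2 = (-3.0000, -3.4641, 5.0000)
after link 3: o_3 = (-5.0981, -1.0981, 6.7321)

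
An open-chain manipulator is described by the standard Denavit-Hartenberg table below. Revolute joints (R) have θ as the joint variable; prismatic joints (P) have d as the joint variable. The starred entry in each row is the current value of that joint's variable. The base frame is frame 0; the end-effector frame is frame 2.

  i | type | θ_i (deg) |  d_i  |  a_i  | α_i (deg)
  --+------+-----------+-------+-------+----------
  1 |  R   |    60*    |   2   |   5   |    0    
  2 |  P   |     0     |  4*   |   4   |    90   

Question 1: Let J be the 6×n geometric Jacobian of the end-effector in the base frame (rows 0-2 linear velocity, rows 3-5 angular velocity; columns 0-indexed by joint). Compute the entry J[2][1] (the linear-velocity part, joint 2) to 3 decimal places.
prismatic axis z_1 = (0.0000,0.0000,1.0000)
J_v[:, 1] = z_1; J_ω[:, 1] = (0,0,0)
entry J[2][1] = 1.0000

1.000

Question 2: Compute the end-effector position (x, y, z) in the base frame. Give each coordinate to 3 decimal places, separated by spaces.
4.500 7.794 6.000

after link 1: o_1 = (2.5000, 4.3301, 2.0000)
after link 2: o_2 = (4.5000, 7.7942, 6.0000)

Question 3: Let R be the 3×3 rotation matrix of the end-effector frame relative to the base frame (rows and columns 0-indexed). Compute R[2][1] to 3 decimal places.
1.000

End-effector y-axis (col 1 of R) = (-0.0000,0.0000,1.0000)
R[2][1] = 1.0000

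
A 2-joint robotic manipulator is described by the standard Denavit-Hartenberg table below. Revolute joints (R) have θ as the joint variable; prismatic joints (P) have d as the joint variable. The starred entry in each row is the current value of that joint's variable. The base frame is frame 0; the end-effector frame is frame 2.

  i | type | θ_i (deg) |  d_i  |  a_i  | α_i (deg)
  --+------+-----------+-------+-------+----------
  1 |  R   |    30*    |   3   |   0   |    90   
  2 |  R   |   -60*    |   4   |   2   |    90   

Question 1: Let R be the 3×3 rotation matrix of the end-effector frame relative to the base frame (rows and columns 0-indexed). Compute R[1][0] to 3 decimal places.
0.250

End-effector x-axis (col 0 of R) = (0.4330,0.2500,-0.8660)
R[1][0] = 0.2500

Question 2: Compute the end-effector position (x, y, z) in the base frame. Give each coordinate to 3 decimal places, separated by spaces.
2.866 -2.964 1.268

after link 1: o_1 = (0.0000, 0.0000, 3.0000)
after link 2: o_2 = (2.8660, -2.9641, 1.2679)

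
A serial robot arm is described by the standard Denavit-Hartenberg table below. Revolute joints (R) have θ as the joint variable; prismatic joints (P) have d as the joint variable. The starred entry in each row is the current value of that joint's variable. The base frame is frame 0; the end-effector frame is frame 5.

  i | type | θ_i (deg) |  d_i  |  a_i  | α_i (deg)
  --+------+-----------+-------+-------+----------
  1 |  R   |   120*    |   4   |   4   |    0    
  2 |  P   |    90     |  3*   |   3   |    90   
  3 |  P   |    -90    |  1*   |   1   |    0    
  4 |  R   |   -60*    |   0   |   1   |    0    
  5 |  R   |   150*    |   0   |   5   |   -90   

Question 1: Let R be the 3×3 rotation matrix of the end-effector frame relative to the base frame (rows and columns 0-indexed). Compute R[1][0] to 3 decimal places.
-0.500

End-effector x-axis (col 0 of R) = (-0.8660,-0.5000,0.0000)
R[1][0] = -0.5000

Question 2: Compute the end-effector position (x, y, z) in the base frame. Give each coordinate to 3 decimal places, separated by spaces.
after link 1: o_1 = (-2.0000, 3.4641, 4.0000)
after link 2: o_2 = (-4.5981, 1.9641, 7.0000)
after link 3: o_3 = (-5.0981, 2.8301, 6.0000)
after link 4: o_4 = (-4.3481, 3.2631, 5.5000)
after link 5: o_5 = (-8.6782, 0.7631, 5.5000)

-8.678 0.763 5.500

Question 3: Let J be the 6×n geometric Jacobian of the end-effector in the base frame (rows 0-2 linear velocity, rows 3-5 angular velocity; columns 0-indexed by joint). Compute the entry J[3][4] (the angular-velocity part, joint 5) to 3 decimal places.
axis z_4 = (-0.5000,0.8660,0.0000); lever o_n−o_4 = (-4.3301,-2.5000,0.0000)
cross product → J_v[:, 4] = (0.0000,0.0000,5.0000)
J_ω[:, 4] = z_4
entry J[3][4] = -0.5000

-0.500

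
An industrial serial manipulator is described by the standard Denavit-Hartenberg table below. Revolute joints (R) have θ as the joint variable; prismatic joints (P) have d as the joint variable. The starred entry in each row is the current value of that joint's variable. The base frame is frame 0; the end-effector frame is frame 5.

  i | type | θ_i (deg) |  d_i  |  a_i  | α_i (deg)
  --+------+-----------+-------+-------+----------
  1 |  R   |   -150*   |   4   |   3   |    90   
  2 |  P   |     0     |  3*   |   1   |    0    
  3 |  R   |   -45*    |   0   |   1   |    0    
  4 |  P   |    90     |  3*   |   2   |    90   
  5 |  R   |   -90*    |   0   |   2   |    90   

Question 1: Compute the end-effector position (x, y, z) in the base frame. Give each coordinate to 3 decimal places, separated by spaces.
-7.301 0.403 4.707

after link 1: o_1 = (-2.5981, -1.5000, 4.0000)
after link 2: o_2 = (-4.9641, 0.5981, 4.0000)
after link 3: o_3 = (-5.5765, 0.2445, 3.2929)
after link 4: o_4 = (-8.3012, 2.1355, 4.7071)
after link 5: o_5 = (-7.3012, 0.4034, 4.7071)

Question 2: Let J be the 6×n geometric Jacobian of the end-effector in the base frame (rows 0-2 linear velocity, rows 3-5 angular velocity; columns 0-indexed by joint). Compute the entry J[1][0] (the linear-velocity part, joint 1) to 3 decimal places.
axis z_0 = ẑ; lever o_n−o_0 = (-7.3012,0.4034,4.7071)
cross product → J_v[:, 0] = (-0.4034,-7.3012,0.0000)
J_ω[:, 0] = z_0
entry J[1][0] = -7.3012

-7.301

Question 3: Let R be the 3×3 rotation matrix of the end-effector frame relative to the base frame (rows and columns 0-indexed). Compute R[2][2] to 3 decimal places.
-0.707

End-effector z-axis (col 2 of R) = (0.6124,0.3536,-0.7071)
R[2][2] = -0.7071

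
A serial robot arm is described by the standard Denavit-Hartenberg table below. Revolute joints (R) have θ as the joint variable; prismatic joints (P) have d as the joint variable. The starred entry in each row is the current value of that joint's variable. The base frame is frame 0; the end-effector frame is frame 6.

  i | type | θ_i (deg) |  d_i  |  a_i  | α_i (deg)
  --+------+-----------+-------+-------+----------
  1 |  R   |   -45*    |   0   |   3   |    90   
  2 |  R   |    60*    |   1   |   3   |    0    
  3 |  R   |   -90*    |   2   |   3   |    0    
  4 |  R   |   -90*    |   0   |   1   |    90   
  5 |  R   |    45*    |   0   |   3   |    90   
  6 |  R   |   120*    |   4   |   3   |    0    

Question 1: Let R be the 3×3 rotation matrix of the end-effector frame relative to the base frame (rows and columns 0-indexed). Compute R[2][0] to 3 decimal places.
End-effector x-axis (col 0 of R) = (-0.1553,0.6553,0.7392)
R[2][0] = 0.7392

0.739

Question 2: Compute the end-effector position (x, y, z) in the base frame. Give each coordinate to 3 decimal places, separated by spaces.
after link 1: o_1 = (2.1213, -2.1213, 0.0000)
after link 2: o_2 = (2.4749, -3.8891, 2.5981)
after link 3: o_3 = (2.8978, -7.1404, 1.0981)
after link 4: o_4 = (2.5442, -6.7869, 0.2321)
after link 5: o_5 = (0.2942, -7.5369, -1.6051)
after link 6: o_6 = (0.8282, -2.5709, -1.8370)

0.828 -2.571 -1.837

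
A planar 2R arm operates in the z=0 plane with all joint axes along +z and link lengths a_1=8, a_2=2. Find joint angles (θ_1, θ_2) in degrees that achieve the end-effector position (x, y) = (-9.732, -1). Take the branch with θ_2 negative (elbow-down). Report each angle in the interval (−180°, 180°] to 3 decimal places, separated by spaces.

cos θ_2 = (95.7118−8²−2²)/(2·8·2) = 0.8660; θ_2 = -30.0035° (elbow-down)
β = atan2(-1.0000,-9.7320) = -174.1332°; ψ = atan2(-1.0001,9.7320) = -5.8674°
θ_1 = β − ψ = -168.2658°

-168.266 -30.004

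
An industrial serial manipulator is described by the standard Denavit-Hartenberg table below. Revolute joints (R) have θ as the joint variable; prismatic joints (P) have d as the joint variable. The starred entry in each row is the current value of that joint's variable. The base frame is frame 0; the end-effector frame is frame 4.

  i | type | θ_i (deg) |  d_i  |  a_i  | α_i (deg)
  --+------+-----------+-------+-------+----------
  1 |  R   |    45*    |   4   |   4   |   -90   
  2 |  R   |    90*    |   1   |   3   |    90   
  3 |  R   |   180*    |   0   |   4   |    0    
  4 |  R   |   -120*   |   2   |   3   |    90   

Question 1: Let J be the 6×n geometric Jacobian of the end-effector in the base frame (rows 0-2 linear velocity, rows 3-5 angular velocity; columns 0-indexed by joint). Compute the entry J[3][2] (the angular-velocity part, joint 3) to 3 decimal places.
axis z_2 = (0.7071,0.7071,0.0000); lever o_n−o_2 = (-0.4229,3.2513,2.5000)
cross product → J_v[:, 2] = (1.7678,-1.7678,2.5981)
J_ω[:, 2] = z_2
entry J[3][2] = 0.7071

0.707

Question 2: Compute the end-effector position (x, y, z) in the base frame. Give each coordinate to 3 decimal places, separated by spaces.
after link 1: o_1 = (2.8284, 2.8284, 4.0000)
after link 2: o_2 = (2.1213, 3.5355, 1.0000)
after link 3: o_3 = (2.1213, 3.5355, 5.0000)
after link 4: o_4 = (1.6984, 6.7869, 3.5000)

1.698 6.787 3.500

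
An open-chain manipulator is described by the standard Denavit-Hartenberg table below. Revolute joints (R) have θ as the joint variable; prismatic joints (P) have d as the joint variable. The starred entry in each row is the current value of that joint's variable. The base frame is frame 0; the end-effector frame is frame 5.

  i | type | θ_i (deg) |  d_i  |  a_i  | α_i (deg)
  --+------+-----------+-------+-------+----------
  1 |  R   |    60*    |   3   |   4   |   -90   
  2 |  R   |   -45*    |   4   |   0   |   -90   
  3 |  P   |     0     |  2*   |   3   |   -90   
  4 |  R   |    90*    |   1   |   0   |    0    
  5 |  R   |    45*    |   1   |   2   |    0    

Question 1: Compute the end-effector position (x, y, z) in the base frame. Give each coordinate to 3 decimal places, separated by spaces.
1.036 5.794 3.707

after link 1: o_1 = (2.0000, 3.4641, 3.0000)
after link 2: o_2 = (-1.4641, 5.4641, 3.0000)
after link 3: o_3 = (0.3037, 8.5260, 3.7071)
after link 4: o_4 = (1.1697, 8.0260, 3.7071)
after link 5: o_5 = (1.0357, 5.7939, 3.7071)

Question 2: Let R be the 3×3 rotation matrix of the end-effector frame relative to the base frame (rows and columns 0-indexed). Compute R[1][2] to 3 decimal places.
End-effector z-axis (col 2 of R) = (0.8660,-0.5000,-0.0000)
R[1][2] = -0.5000

-0.500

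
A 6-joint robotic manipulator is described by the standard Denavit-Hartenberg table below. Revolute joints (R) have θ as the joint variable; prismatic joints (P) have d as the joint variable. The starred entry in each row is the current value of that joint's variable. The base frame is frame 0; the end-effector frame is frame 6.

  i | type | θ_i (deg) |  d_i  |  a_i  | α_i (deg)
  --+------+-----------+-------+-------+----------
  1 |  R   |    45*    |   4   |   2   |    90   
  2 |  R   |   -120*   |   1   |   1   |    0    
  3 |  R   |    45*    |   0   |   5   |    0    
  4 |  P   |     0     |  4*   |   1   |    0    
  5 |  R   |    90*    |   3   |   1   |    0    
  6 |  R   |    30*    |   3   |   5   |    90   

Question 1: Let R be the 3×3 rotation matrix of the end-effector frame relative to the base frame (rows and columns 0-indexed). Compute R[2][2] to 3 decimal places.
End-effector z-axis (col 2 of R) = (0.5000,0.5000,-0.7071)
R[2][2] = -0.7071

-0.707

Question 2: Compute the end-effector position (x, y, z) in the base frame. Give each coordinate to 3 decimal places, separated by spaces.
after link 1: o_1 = (1.4142, 1.4142, 4.0000)
after link 2: o_2 = (1.7678, 0.3536, 3.1340)
after link 3: o_3 = (2.6828, 1.2686, -1.6957)
after link 4: o_4 = (5.6943, -1.3768, -2.6616)
after link 5: o_5 = (8.4986, -2.8151, -2.4028)
after link 6: o_6 = (13.1199, -2.4364, 1.1328)

13.120 -2.436 1.133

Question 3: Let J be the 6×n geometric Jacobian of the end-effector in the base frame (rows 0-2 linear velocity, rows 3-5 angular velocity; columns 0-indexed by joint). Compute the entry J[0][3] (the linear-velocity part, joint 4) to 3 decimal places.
prismatic axis z_3 = (0.7071,-0.7071,0.0000)
J_v[:, 3] = z_3; J_ω[:, 3] = (0,0,0)
entry J[0][3] = 0.7071

0.707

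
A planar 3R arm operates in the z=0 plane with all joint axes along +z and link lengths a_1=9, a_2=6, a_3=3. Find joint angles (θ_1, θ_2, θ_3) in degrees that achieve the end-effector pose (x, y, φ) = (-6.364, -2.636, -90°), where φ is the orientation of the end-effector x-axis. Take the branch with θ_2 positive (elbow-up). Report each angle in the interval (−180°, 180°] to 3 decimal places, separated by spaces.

wrist centre = target − a_3·(cos φ, sin φ) = (-6.3640, 0.3640)
cos θ_2 = (40.6330−9²−6²)/(2·9·6) = -0.7071; θ_2 = 134.9996° (elbow-up)
β = atan2(0.3640,-6.3640) = 176.7264°; ψ = atan2(4.2427,4.7574) = 41.7268°
θ_1 = β − ψ = 134.9996°
θ_3 = φ − θ_1 − θ_2 = 0.0007° (wrapped to (-180°,180°])

135.000 135.000 0.001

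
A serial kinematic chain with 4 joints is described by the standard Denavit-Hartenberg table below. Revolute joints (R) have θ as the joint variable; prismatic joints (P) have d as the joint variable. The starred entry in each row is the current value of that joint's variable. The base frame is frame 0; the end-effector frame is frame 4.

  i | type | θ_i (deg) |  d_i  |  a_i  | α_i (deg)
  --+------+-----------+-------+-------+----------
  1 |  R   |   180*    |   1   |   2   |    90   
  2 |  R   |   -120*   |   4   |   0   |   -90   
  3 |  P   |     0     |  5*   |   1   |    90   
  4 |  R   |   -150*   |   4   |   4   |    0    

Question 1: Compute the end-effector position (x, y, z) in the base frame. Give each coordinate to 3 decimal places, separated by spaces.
-5.830 8.000 1.634

after link 1: o_1 = (-2.0000, 0.0000, 1.0000)
after link 2: o_2 = (-2.0000, 4.0000, 1.0000)
after link 3: o_3 = (-5.8301, 4.0000, -2.3660)
after link 4: o_4 = (-5.8301, 8.0000, 1.6340)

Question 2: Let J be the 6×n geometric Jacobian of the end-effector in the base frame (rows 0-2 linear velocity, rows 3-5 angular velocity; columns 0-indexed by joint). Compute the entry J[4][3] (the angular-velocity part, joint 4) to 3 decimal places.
1.000

axis z_3 = (0.0000,1.0000,0.0000); lever o_n−o_3 = (0.0000,4.0000,4.0000)
cross product → J_v[:, 3] = (4.0000,-0.0000,-0.0000)
J_ω[:, 3] = z_3
entry J[4][3] = 1.0000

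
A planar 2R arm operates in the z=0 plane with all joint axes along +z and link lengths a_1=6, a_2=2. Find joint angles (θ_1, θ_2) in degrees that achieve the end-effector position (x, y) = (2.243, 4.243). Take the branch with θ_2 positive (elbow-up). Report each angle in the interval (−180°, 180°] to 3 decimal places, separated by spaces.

cos θ_2 = (23.0341−6²−2²)/(2·6·2) = -0.7069; θ_2 = 134.9843° (elbow-up)
β = atan2(4.2430,2.2430) = 62.1375°; ψ = atan2(1.4146,4.5862) = 17.1423°
θ_1 = β − ψ = 44.9951°

44.995 134.984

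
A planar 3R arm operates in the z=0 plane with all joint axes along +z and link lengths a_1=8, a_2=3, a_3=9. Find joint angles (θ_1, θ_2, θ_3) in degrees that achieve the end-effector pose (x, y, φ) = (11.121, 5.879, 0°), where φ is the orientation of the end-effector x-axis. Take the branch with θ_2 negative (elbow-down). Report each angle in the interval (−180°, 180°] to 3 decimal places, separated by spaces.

wrist centre = target − a_3·(cos φ, sin φ) = (2.1210, 5.8790)
cos θ_2 = (39.0613−8²−3²)/(2·8·3) = -0.7071; θ_2 = -134.9959° (elbow-down)
β = atan2(5.8790,2.1210) = 70.1618°; ψ = atan2(-2.1215,5.8788) = -19.8428°
θ_1 = β − ψ = 90.0046°
θ_3 = φ − θ_1 − θ_2 = 44.9913° (wrapped to (-180°,180°])

90.005 -134.996 44.991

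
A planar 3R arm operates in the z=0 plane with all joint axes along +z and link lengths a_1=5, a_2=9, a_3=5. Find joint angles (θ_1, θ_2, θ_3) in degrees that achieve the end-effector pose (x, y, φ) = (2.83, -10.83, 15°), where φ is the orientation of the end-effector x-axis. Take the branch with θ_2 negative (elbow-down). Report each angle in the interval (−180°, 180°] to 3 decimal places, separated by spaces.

wrist centre = target − a_3·(cos φ, sin φ) = (-1.9996, -12.1241)
cos θ_2 = (150.9922−5²−9²)/(2·5·9) = 0.4999; θ_2 = -60.0057° (elbow-down)
β = atan2(-12.1241,-1.9996) = -99.3655°; ψ = atan2(-7.7947,9.4992) = -39.3709°
θ_1 = β − ψ = -59.9946°
θ_3 = φ − θ_1 − θ_2 = 135.0003° (wrapped to (-180°,180°])

-59.995 -60.006 135.000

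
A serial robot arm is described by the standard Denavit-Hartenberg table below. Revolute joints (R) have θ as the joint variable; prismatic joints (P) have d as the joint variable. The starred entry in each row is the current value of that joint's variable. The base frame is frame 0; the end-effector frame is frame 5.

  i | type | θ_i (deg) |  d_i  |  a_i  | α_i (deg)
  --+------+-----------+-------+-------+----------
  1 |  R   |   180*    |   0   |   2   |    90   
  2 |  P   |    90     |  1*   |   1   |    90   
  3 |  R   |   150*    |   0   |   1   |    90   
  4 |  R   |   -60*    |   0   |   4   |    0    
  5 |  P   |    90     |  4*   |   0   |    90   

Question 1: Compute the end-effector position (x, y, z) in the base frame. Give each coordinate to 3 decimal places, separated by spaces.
after link 1: o_1 = (-2.0000, 0.0000, 0.0000)
after link 2: o_2 = (-2.0000, 1.0000, 1.0000)
after link 3: o_3 = (-2.0000, 1.5000, 0.1340)
after link 4: o_4 = (1.4641, 2.5000, -1.5981)
after link 5: o_5 = (1.4641, 5.9641, 0.4019)

1.464 5.964 0.402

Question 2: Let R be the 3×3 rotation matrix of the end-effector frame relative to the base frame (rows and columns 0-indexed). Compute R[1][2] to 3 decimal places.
0.250

End-effector z-axis (col 2 of R) = (0.8660,0.2500,-0.4330)
R[1][2] = 0.2500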